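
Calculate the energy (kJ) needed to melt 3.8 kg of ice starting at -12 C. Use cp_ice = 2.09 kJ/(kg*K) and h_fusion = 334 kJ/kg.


Sensible heat = cp * dT = 2.09 * 12 = 25.08 kJ/kg
Total per kg = 25.08 + 334 = 359.08 kJ/kg
Q = m * total = 3.8 * 359.08
Q = 1364.5 kJ

1364.5


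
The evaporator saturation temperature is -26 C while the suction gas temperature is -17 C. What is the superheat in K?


Superheat = T_suction - T_evap
Superheat = -17 - (-26)
Superheat = 9 K

9


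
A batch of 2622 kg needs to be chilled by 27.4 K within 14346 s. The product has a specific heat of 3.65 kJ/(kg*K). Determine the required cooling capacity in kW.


Q = m * cp * dT / t
Q = 2622 * 3.65 * 27.4 / 14346
Q = 18.279 kW

18.279


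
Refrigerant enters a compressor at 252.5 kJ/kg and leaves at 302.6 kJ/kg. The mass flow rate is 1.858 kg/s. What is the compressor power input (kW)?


dh = 302.6 - 252.5 = 50.1 kJ/kg
W = m_dot * dh = 1.858 * 50.1 = 93.09 kW

93.09


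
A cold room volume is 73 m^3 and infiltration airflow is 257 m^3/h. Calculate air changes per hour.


ACH = flow / volume
ACH = 257 / 73
ACH = 3.521

3.521


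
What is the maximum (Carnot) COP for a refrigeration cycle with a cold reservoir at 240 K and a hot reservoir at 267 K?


dT = 267 - 240 = 27 K
COP_carnot = T_cold / dT = 240 / 27
COP_carnot = 8.889

8.889


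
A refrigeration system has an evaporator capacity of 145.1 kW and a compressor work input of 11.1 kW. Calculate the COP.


COP = Q_evap / W
COP = 145.1 / 11.1
COP = 13.072

13.072


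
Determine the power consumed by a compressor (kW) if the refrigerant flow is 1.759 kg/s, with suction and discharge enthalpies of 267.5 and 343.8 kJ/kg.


dh = 343.8 - 267.5 = 76.3 kJ/kg
W = m_dot * dh = 1.759 * 76.3 = 134.21 kW

134.21


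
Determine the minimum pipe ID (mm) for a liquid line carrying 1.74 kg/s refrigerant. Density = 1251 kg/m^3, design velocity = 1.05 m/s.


A = m_dot / (rho * v) = 1.74 / (1251 * 1.05) = 0.001324654562 m^2
d = sqrt(4*A/pi) * 1000
d = 41.1 mm

41.1


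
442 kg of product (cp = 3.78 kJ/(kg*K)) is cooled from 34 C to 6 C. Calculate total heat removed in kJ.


dT = 34 - (6) = 28 K
Q = m * cp * dT = 442 * 3.78 * 28
Q = 46781 kJ

46781


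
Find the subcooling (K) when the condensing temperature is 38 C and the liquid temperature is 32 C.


Subcooling = T_cond - T_liquid
Subcooling = 38 - 32
Subcooling = 6 K

6


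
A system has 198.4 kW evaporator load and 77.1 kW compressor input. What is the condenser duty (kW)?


Q_cond = Q_evap + W
Q_cond = 198.4 + 77.1
Q_cond = 275.5 kW

275.5


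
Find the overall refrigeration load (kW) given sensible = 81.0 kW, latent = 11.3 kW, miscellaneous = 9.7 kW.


Q_total = Q_s + Q_l + Q_misc
Q_total = 81.0 + 11.3 + 9.7
Q_total = 102.0 kW

102.0


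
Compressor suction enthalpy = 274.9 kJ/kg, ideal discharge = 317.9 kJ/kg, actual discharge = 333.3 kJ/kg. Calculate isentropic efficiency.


dh_ideal = 317.9 - 274.9 = 43.0 kJ/kg
dh_actual = 333.3 - 274.9 = 58.4 kJ/kg
eta_s = dh_ideal / dh_actual = 43.0 / 58.4
eta_s = 0.7363

0.7363


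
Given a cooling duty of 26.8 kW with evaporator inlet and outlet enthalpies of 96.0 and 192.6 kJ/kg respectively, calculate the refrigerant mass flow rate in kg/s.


dh = 192.6 - 96.0 = 96.6 kJ/kg
m_dot = Q / dh = 26.8 / 96.6 = 0.2774 kg/s

0.2774


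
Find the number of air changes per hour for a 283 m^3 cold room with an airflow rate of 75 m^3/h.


ACH = flow / volume
ACH = 75 / 283
ACH = 0.265

0.265


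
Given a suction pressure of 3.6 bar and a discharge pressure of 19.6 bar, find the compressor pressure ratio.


PR = P_high / P_low
PR = 19.6 / 3.6
PR = 5.444

5.444


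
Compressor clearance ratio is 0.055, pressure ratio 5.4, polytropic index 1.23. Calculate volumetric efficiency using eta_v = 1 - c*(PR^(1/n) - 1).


PR^(1/n) = 5.4^(1/1.23) = 3.93950886
eta_v = 1 - 0.055 * (3.93950886 - 1)
eta_v = 0.8383

0.8383


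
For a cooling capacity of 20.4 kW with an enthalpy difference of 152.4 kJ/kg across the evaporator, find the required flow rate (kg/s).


m_dot = Q / dh
m_dot = 20.4 / 152.4
m_dot = 0.1339 kg/s

0.1339


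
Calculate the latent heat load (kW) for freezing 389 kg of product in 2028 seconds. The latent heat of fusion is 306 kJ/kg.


Q_lat = m * h_fg / t
Q_lat = 389 * 306 / 2028
Q_lat = 58.7 kW

58.7


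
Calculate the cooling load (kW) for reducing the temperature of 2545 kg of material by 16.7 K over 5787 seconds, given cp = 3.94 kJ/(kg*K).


Q = m * cp * dT / t
Q = 2545 * 3.94 * 16.7 / 5787
Q = 28.937 kW

28.937


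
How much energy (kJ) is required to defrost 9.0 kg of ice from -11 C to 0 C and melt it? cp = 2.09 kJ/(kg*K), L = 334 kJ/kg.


Sensible heat = cp * dT = 2.09 * 11 = 22.99 kJ/kg
Total per kg = 22.99 + 334 = 356.99 kJ/kg
Q = m * total = 9.0 * 356.99
Q = 3212.9 kJ

3212.9


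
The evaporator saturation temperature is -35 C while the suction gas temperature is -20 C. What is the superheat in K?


Superheat = T_suction - T_evap
Superheat = -20 - (-35)
Superheat = 15 K

15


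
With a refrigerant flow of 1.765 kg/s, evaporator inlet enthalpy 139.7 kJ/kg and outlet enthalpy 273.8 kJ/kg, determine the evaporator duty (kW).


dh = 273.8 - 139.7 = 134.1 kJ/kg
Q_evap = m_dot * dh = 1.765 * 134.1
Q_evap = 236.69 kW

236.69


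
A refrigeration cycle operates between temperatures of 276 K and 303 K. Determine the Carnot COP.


dT = 303 - 276 = 27 K
COP_carnot = T_cold / dT = 276 / 27
COP_carnot = 10.222

10.222


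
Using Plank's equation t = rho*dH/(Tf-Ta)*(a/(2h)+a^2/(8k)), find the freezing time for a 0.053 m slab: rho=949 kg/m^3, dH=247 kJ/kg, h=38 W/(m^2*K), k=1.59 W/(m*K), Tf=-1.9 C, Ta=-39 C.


dT = -1.9 - (-39) = 37.1 K
term1 = a/(2h) = 0.053/(2*38) = 0.0006973684211
term2 = a^2/(8k) = 0.053^2/(8*1.59) = 0.0002208333333
t = rho*dH*1000/dT * (term1 + term2)
t = 949*247*1000/37.1 * (0.0006973684211 + 0.0002208333333)
t = 5801 s

5801


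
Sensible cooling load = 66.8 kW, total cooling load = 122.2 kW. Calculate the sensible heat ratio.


SHR = Q_sensible / Q_total
SHR = 66.8 / 122.2
SHR = 0.547

0.547


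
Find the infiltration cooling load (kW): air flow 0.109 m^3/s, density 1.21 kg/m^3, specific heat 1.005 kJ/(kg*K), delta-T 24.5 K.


Q = V_dot * rho * cp * dT
Q = 0.109 * 1.21 * 1.005 * 24.5
Q = 3.247 kW

3.247


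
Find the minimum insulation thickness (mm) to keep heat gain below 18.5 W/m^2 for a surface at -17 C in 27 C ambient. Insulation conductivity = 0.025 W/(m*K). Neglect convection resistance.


dT = 27 - (-17) = 44 K
thickness = k * dT / q_max * 1000
thickness = 0.025 * 44 / 18.5 * 1000
thickness = 59.5 mm

59.5


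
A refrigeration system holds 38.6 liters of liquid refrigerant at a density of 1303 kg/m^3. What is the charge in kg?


Charge = V * rho / 1000
Charge = 38.6 * 1303 / 1000
Charge = 50.3 kg

50.3


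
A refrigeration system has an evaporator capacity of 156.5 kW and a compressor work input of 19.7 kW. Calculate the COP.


COP = Q_evap / W
COP = 156.5 / 19.7
COP = 7.944

7.944


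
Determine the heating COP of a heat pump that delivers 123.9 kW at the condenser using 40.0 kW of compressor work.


COP_hp = Q_cond / W
COP_hp = 123.9 / 40.0
COP_hp = 3.098

3.098


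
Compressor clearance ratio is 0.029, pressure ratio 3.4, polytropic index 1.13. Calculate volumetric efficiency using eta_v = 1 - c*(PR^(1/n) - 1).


PR^(1/n) = 3.4^(1/1.13) = 2.95348878
eta_v = 1 - 0.029 * (2.95348878 - 1)
eta_v = 0.9433

0.9433


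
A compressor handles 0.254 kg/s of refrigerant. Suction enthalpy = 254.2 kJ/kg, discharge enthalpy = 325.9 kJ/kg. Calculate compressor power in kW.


dh = 325.9 - 254.2 = 71.7 kJ/kg
W = m_dot * dh = 0.254 * 71.7 = 18.21 kW

18.21


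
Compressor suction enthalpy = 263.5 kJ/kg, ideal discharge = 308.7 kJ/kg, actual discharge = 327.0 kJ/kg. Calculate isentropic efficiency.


dh_ideal = 308.7 - 263.5 = 45.2 kJ/kg
dh_actual = 327.0 - 263.5 = 63.5 kJ/kg
eta_s = dh_ideal / dh_actual = 45.2 / 63.5
eta_s = 0.7118

0.7118


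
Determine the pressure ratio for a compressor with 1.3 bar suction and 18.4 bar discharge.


PR = P_high / P_low
PR = 18.4 / 1.3
PR = 14.154

14.154


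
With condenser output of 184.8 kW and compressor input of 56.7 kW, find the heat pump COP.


COP_hp = Q_cond / W
COP_hp = 184.8 / 56.7
COP_hp = 3.259

3.259


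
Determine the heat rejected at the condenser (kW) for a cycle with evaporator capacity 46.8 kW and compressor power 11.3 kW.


Q_cond = Q_evap + W
Q_cond = 46.8 + 11.3
Q_cond = 58.1 kW

58.1


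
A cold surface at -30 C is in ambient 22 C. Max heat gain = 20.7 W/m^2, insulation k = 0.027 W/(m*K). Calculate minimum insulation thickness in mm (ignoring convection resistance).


dT = 22 - (-30) = 52 K
thickness = k * dT / q_max * 1000
thickness = 0.027 * 52 / 20.7 * 1000
thickness = 67.8 mm

67.8


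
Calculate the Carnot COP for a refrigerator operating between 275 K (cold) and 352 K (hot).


dT = 352 - 275 = 77 K
COP_carnot = T_cold / dT = 275 / 77
COP_carnot = 3.571

3.571


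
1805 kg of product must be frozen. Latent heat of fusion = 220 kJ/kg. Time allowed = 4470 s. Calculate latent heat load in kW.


Q_lat = m * h_fg / t
Q_lat = 1805 * 220 / 4470
Q_lat = 88.84 kW

88.84


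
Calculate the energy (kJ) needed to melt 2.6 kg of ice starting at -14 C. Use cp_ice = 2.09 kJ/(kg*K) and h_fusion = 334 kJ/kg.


Sensible heat = cp * dT = 2.09 * 14 = 29.26 kJ/kg
Total per kg = 29.26 + 334 = 363.26 kJ/kg
Q = m * total = 2.6 * 363.26
Q = 944.5 kJ

944.5


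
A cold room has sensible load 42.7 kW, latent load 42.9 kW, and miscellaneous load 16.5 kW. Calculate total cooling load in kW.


Q_total = Q_s + Q_l + Q_misc
Q_total = 42.7 + 42.9 + 16.5
Q_total = 102.1 kW

102.1


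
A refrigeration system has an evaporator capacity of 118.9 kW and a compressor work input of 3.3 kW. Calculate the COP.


COP = Q_evap / W
COP = 118.9 / 3.3
COP = 36.03

36.03


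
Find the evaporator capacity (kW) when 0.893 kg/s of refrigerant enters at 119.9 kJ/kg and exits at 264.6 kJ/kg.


dh = 264.6 - 119.9 = 144.7 kJ/kg
Q_evap = m_dot * dh = 0.893 * 144.7
Q_evap = 129.22 kW

129.22


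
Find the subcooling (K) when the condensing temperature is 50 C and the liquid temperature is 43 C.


Subcooling = T_cond - T_liquid
Subcooling = 50 - 43
Subcooling = 7 K

7


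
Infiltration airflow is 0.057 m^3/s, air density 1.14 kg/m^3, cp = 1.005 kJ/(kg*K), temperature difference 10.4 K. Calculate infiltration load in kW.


Q = V_dot * rho * cp * dT
Q = 0.057 * 1.14 * 1.005 * 10.4
Q = 0.679 kW

0.679


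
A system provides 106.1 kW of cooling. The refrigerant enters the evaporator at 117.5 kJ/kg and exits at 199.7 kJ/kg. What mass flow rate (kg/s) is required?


dh = 199.7 - 117.5 = 82.2 kJ/kg
m_dot = Q / dh = 106.1 / 82.2 = 1.2908 kg/s

1.2908


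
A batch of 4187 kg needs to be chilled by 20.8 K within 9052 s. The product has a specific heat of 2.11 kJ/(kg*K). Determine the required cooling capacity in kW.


Q = m * cp * dT / t
Q = 4187 * 2.11 * 20.8 / 9052
Q = 20.3 kW

20.3


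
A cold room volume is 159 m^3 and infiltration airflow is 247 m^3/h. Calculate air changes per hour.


ACH = flow / volume
ACH = 247 / 159
ACH = 1.553

1.553


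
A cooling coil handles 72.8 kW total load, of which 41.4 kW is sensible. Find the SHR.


SHR = Q_sensible / Q_total
SHR = 41.4 / 72.8
SHR = 0.569

0.569


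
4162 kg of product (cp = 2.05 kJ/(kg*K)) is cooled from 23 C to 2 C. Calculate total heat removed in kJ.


dT = 23 - (2) = 21 K
Q = m * cp * dT = 4162 * 2.05 * 21
Q = 179174 kJ

179174


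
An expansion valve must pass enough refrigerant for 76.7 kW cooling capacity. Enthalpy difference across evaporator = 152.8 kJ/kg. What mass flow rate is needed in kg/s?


m_dot = Q / dh
m_dot = 76.7 / 152.8
m_dot = 0.502 kg/s

0.502


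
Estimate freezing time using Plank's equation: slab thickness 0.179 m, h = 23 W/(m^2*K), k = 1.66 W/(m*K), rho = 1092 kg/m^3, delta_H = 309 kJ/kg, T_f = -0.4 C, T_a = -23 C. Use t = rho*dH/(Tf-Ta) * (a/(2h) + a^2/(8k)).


dT = -0.4 - (-23) = 22.6 K
term1 = a/(2h) = 0.179/(2*23) = 0.003891304348
term2 = a^2/(8k) = 0.179^2/(8*1.66) = 0.002412725904
t = rho*dH*1000/dT * (term1 + term2)
t = 1092*309*1000/22.6 * (0.003891304348 + 0.002412725904)
t = 94122 s

94122


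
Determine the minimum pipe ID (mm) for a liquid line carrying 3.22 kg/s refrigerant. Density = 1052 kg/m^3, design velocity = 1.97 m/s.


A = m_dot / (rho * v) = 3.22 / (1052 * 1.97) = 0.001553724113 m^2
d = sqrt(4*A/pi) * 1000
d = 44.5 mm

44.5


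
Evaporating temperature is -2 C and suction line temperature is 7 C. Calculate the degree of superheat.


Superheat = T_suction - T_evap
Superheat = 7 - (-2)
Superheat = 9 K

9


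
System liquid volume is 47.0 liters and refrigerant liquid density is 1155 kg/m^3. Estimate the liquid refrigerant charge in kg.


Charge = V * rho / 1000
Charge = 47.0 * 1155 / 1000
Charge = 54.29 kg

54.29


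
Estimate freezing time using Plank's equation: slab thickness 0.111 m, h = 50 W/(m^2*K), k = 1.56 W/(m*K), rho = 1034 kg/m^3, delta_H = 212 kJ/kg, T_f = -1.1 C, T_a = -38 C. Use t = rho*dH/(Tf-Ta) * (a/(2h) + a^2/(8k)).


dT = -1.1 - (-38) = 36.9 K
term1 = a/(2h) = 0.111/(2*50) = 0.00111
term2 = a^2/(8k) = 0.111^2/(8*1.56) = 0.0009872596154
t = rho*dH*1000/dT * (term1 + term2)
t = 1034*212*1000/36.9 * (0.00111 + 0.0009872596154)
t = 12459 s

12459


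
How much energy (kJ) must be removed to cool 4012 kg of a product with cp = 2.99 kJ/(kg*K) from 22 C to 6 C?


dT = 22 - (6) = 16 K
Q = m * cp * dT = 4012 * 2.99 * 16
Q = 191934 kJ

191934


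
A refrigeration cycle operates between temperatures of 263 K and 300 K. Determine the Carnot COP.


dT = 300 - 263 = 37 K
COP_carnot = T_cold / dT = 263 / 37
COP_carnot = 7.108

7.108


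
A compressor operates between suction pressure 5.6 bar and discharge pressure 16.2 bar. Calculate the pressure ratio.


PR = P_high / P_low
PR = 16.2 / 5.6
PR = 2.893

2.893


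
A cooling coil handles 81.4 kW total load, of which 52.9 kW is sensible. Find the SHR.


SHR = Q_sensible / Q_total
SHR = 52.9 / 81.4
SHR = 0.65

0.65


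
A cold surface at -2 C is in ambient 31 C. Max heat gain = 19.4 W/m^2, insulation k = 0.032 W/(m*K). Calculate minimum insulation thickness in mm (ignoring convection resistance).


dT = 31 - (-2) = 33 K
thickness = k * dT / q_max * 1000
thickness = 0.032 * 33 / 19.4 * 1000
thickness = 54.4 mm

54.4


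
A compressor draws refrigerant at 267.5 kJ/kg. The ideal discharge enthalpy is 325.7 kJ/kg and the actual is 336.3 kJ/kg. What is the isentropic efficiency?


dh_ideal = 325.7 - 267.5 = 58.2 kJ/kg
dh_actual = 336.3 - 267.5 = 68.8 kJ/kg
eta_s = dh_ideal / dh_actual = 58.2 / 68.8
eta_s = 0.8459

0.8459


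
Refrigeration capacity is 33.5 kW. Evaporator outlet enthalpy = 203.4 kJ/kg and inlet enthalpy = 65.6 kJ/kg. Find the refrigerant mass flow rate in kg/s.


dh = 203.4 - 65.6 = 137.8 kJ/kg
m_dot = Q / dh = 33.5 / 137.8 = 0.2431 kg/s

0.2431


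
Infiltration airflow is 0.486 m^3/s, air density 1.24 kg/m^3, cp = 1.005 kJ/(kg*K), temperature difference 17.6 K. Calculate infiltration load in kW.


Q = V_dot * rho * cp * dT
Q = 0.486 * 1.24 * 1.005 * 17.6
Q = 10.659 kW

10.659


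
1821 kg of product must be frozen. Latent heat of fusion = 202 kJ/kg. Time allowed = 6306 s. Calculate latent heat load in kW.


Q_lat = m * h_fg / t
Q_lat = 1821 * 202 / 6306
Q_lat = 58.33 kW

58.33


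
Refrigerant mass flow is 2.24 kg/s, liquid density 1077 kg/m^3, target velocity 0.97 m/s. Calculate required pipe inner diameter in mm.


A = m_dot / (rho * v) = 2.24 / (1077 * 0.97) = 0.002144176741 m^2
d = sqrt(4*A/pi) * 1000
d = 52.2 mm

52.2


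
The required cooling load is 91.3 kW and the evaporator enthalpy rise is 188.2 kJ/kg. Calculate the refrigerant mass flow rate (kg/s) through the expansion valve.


m_dot = Q / dh
m_dot = 91.3 / 188.2
m_dot = 0.4851 kg/s

0.4851


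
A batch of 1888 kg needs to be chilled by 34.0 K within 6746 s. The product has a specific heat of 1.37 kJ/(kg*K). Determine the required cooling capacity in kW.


Q = m * cp * dT / t
Q = 1888 * 1.37 * 34.0 / 6746
Q = 13.036 kW

13.036


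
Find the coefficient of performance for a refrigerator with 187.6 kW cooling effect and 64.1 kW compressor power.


COP = Q_evap / W
COP = 187.6 / 64.1
COP = 2.927

2.927


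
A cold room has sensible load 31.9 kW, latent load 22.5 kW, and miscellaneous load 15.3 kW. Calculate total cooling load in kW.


Q_total = Q_s + Q_l + Q_misc
Q_total = 31.9 + 22.5 + 15.3
Q_total = 69.7 kW

69.7


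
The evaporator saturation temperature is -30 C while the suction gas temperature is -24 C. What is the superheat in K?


Superheat = T_suction - T_evap
Superheat = -24 - (-30)
Superheat = 6 K

6


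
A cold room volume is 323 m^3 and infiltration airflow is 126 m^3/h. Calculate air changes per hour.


ACH = flow / volume
ACH = 126 / 323
ACH = 0.39

0.39


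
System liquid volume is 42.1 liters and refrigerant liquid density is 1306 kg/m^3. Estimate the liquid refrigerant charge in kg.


Charge = V * rho / 1000
Charge = 42.1 * 1306 / 1000
Charge = 54.98 kg

54.98


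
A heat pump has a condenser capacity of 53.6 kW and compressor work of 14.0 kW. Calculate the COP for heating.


COP_hp = Q_cond / W
COP_hp = 53.6 / 14.0
COP_hp = 3.829

3.829


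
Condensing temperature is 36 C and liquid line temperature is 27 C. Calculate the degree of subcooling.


Subcooling = T_cond - T_liquid
Subcooling = 36 - 27
Subcooling = 9 K

9


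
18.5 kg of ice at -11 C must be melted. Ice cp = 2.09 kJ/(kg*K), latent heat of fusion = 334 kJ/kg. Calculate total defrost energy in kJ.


Sensible heat = cp * dT = 2.09 * 11 = 22.99 kJ/kg
Total per kg = 22.99 + 334 = 356.99 kJ/kg
Q = m * total = 18.5 * 356.99
Q = 6604.3 kJ

6604.3


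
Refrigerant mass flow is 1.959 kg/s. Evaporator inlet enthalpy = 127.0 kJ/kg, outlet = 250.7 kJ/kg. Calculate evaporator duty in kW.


dh = 250.7 - 127.0 = 123.7 kJ/kg
Q_evap = m_dot * dh = 1.959 * 123.7
Q_evap = 242.33 kW

242.33


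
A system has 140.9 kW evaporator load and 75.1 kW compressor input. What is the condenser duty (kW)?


Q_cond = Q_evap + W
Q_cond = 140.9 + 75.1
Q_cond = 216.0 kW

216.0


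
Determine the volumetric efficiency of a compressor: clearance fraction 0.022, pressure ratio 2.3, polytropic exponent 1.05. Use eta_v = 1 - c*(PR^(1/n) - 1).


PR^(1/n) = 2.3^(1/1.05) = 2.210562
eta_v = 1 - 0.022 * (2.210562 - 1)
eta_v = 0.9734

0.9734


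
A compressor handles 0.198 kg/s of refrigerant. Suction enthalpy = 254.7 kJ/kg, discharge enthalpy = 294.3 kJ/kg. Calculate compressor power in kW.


dh = 294.3 - 254.7 = 39.6 kJ/kg
W = m_dot * dh = 0.198 * 39.6 = 7.84 kW

7.84


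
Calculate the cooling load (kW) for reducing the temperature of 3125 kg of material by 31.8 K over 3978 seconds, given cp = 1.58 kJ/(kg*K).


Q = m * cp * dT / t
Q = 3125 * 1.58 * 31.8 / 3978
Q = 39.47 kW

39.47


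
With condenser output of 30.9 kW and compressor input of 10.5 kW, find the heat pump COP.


COP_hp = Q_cond / W
COP_hp = 30.9 / 10.5
COP_hp = 2.943

2.943


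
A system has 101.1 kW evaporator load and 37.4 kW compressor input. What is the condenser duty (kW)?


Q_cond = Q_evap + W
Q_cond = 101.1 + 37.4
Q_cond = 138.5 kW

138.5


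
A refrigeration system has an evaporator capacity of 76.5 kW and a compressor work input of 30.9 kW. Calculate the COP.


COP = Q_evap / W
COP = 76.5 / 30.9
COP = 2.476

2.476


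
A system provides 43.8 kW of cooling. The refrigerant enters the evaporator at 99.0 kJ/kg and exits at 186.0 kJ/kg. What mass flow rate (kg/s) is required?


dh = 186.0 - 99.0 = 87.0 kJ/kg
m_dot = Q / dh = 43.8 / 87.0 = 0.5034 kg/s

0.5034


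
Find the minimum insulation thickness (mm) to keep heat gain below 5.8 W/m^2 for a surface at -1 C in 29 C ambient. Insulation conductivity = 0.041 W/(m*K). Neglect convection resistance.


dT = 29 - (-1) = 30 K
thickness = k * dT / q_max * 1000
thickness = 0.041 * 30 / 5.8 * 1000
thickness = 212.1 mm

212.1


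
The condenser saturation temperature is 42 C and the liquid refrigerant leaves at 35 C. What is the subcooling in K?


Subcooling = T_cond - T_liquid
Subcooling = 42 - 35
Subcooling = 7 K

7


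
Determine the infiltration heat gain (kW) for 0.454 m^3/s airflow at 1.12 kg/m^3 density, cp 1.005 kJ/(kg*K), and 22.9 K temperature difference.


Q = V_dot * rho * cp * dT
Q = 0.454 * 1.12 * 1.005 * 22.9
Q = 11.702 kW

11.702


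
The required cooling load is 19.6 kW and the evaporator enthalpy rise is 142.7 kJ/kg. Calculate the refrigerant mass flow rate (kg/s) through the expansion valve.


m_dot = Q / dh
m_dot = 19.6 / 142.7
m_dot = 0.1374 kg/s

0.1374


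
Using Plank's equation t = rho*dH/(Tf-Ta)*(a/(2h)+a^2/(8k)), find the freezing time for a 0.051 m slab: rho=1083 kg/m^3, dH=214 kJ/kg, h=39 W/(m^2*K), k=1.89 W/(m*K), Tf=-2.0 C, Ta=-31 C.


dT = -2.0 - (-31) = 29.0 K
term1 = a/(2h) = 0.051/(2*39) = 0.0006538461538
term2 = a^2/(8k) = 0.051^2/(8*1.89) = 0.0001720238095
t = rho*dH*1000/dT * (term1 + term2)
t = 1083*214*1000/29.0 * (0.0006538461538 + 0.0001720238095)
t = 6600 s

6600


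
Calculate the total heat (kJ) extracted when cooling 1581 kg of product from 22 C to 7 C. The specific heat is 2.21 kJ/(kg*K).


dT = 22 - (7) = 15 K
Q = m * cp * dT = 1581 * 2.21 * 15
Q = 52410 kJ

52410


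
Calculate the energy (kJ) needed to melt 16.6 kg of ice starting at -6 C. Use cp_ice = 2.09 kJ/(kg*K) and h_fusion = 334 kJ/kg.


Sensible heat = cp * dT = 2.09 * 6 = 12.54 kJ/kg
Total per kg = 12.54 + 334 = 346.54 kJ/kg
Q = m * total = 16.6 * 346.54
Q = 5752.6 kJ

5752.6


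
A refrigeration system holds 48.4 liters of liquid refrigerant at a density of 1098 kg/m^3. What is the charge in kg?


Charge = V * rho / 1000
Charge = 48.4 * 1098 / 1000
Charge = 53.14 kg

53.14


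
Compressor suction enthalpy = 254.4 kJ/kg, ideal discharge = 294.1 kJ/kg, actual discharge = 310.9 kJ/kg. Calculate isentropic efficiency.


dh_ideal = 294.1 - 254.4 = 39.7 kJ/kg
dh_actual = 310.9 - 254.4 = 56.5 kJ/kg
eta_s = dh_ideal / dh_actual = 39.7 / 56.5
eta_s = 0.7027

0.7027


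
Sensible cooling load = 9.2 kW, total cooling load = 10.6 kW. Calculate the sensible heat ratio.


SHR = Q_sensible / Q_total
SHR = 9.2 / 10.6
SHR = 0.868

0.868


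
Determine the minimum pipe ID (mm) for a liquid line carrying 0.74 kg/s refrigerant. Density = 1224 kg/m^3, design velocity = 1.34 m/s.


A = m_dot / (rho * v) = 0.74 / (1224 * 1.34) = 0.0004511754951 m^2
d = sqrt(4*A/pi) * 1000
d = 24.0 mm

24.0


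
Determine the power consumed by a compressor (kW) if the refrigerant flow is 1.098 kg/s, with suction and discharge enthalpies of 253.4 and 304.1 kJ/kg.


dh = 304.1 - 253.4 = 50.7 kJ/kg
W = m_dot * dh = 1.098 * 50.7 = 55.67 kW

55.67


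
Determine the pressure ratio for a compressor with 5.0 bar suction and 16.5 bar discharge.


PR = P_high / P_low
PR = 16.5 / 5.0
PR = 3.3

3.3


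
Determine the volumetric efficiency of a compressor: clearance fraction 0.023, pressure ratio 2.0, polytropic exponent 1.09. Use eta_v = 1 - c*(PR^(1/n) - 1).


PR^(1/n) = 2.0^(1/1.09) = 1.88874926
eta_v = 1 - 0.023 * (1.88874926 - 1)
eta_v = 0.9796

0.9796


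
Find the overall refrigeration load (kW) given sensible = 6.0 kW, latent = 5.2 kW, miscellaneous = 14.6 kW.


Q_total = Q_s + Q_l + Q_misc
Q_total = 6.0 + 5.2 + 14.6
Q_total = 25.8 kW

25.8


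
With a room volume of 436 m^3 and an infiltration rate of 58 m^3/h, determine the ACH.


ACH = flow / volume
ACH = 58 / 436
ACH = 0.133

0.133


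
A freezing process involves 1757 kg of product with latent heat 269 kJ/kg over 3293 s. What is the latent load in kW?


Q_lat = m * h_fg / t
Q_lat = 1757 * 269 / 3293
Q_lat = 143.53 kW

143.53


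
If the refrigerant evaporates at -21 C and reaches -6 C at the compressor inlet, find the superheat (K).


Superheat = T_suction - T_evap
Superheat = -6 - (-21)
Superheat = 15 K

15


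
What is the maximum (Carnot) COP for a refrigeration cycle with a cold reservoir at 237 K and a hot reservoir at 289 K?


dT = 289 - 237 = 52 K
COP_carnot = T_cold / dT = 237 / 52
COP_carnot = 4.558

4.558


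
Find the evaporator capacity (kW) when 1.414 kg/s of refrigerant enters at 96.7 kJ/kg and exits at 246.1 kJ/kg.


dh = 246.1 - 96.7 = 149.4 kJ/kg
Q_evap = m_dot * dh = 1.414 * 149.4
Q_evap = 211.25 kW

211.25


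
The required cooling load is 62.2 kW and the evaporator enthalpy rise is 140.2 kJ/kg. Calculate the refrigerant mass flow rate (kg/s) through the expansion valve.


m_dot = Q / dh
m_dot = 62.2 / 140.2
m_dot = 0.4437 kg/s

0.4437


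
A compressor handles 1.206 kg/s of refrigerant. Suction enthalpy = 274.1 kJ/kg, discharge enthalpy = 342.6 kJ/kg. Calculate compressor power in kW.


dh = 342.6 - 274.1 = 68.5 kJ/kg
W = m_dot * dh = 1.206 * 68.5 = 82.61 kW

82.61


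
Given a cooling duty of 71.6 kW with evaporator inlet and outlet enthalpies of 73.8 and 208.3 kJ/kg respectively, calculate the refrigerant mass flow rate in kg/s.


dh = 208.3 - 73.8 = 134.5 kJ/kg
m_dot = Q / dh = 71.6 / 134.5 = 0.5323 kg/s

0.5323


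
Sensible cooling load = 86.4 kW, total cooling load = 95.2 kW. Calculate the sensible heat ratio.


SHR = Q_sensible / Q_total
SHR = 86.4 / 95.2
SHR = 0.908

0.908


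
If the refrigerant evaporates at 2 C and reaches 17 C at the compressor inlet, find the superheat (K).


Superheat = T_suction - T_evap
Superheat = 17 - (2)
Superheat = 15 K

15


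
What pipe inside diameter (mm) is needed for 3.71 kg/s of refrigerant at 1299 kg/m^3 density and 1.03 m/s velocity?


A = m_dot / (rho * v) = 3.71 / (1299 * 1.03) = 0.002772857388 m^2
d = sqrt(4*A/pi) * 1000
d = 59.4 mm

59.4


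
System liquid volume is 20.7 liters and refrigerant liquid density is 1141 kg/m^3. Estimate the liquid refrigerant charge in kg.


Charge = V * rho / 1000
Charge = 20.7 * 1141 / 1000
Charge = 23.62 kg

23.62


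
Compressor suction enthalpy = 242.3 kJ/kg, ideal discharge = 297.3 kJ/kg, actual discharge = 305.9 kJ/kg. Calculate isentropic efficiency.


dh_ideal = 297.3 - 242.3 = 55.0 kJ/kg
dh_actual = 305.9 - 242.3 = 63.6 kJ/kg
eta_s = dh_ideal / dh_actual = 55.0 / 63.6
eta_s = 0.8648

0.8648


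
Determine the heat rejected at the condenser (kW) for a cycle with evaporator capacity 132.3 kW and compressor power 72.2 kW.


Q_cond = Q_evap + W
Q_cond = 132.3 + 72.2
Q_cond = 204.5 kW

204.5


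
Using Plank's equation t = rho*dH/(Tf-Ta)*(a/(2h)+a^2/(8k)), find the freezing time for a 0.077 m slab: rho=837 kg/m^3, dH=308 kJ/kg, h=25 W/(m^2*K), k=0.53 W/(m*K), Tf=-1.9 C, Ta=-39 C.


dT = -1.9 - (-39) = 37.1 K
term1 = a/(2h) = 0.077/(2*25) = 0.00154
term2 = a^2/(8k) = 0.077^2/(8*0.53) = 0.001398349057
t = rho*dH*1000/dT * (term1 + term2)
t = 837*308*1000/37.1 * (0.00154 + 0.001398349057)
t = 20418 s

20418


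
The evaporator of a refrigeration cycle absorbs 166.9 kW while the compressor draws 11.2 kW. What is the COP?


COP = Q_evap / W
COP = 166.9 / 11.2
COP = 14.902

14.902


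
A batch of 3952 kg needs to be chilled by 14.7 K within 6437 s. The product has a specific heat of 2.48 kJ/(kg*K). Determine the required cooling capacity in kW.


Q = m * cp * dT / t
Q = 3952 * 2.48 * 14.7 / 6437
Q = 22.382 kW

22.382


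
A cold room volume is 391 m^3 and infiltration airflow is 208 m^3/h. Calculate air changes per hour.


ACH = flow / volume
ACH = 208 / 391
ACH = 0.532

0.532


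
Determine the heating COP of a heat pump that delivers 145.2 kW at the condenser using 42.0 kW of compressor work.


COP_hp = Q_cond / W
COP_hp = 145.2 / 42.0
COP_hp = 3.457

3.457


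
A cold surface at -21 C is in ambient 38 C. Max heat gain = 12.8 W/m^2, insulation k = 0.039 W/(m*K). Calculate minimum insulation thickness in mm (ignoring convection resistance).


dT = 38 - (-21) = 59 K
thickness = k * dT / q_max * 1000
thickness = 0.039 * 59 / 12.8 * 1000
thickness = 179.8 mm

179.8


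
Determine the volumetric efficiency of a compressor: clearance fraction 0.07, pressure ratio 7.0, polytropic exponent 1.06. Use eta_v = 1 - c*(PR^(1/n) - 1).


PR^(1/n) = 7.0^(1/1.06) = 6.26992436
eta_v = 1 - 0.07 * (6.26992436 - 1)
eta_v = 0.6311

0.6311


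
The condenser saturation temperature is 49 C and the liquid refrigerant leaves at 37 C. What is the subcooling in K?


Subcooling = T_cond - T_liquid
Subcooling = 49 - 37
Subcooling = 12 K

12


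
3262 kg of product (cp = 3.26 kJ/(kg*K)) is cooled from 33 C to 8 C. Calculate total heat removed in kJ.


dT = 33 - (8) = 25 K
Q = m * cp * dT = 3262 * 3.26 * 25
Q = 265853 kJ

265853


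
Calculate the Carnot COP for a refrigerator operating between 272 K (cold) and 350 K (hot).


dT = 350 - 272 = 78 K
COP_carnot = T_cold / dT = 272 / 78
COP_carnot = 3.487

3.487


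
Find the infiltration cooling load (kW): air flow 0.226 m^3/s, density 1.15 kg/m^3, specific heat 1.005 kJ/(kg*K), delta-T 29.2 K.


Q = V_dot * rho * cp * dT
Q = 0.226 * 1.15 * 1.005 * 29.2
Q = 7.627 kW

7.627


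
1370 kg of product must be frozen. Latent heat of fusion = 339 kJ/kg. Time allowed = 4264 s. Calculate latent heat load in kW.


Q_lat = m * h_fg / t
Q_lat = 1370 * 339 / 4264
Q_lat = 108.92 kW

108.92


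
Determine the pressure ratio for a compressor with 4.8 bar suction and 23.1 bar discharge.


PR = P_high / P_low
PR = 23.1 / 4.8
PR = 4.813

4.813


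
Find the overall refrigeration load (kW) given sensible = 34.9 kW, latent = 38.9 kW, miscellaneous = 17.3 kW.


Q_total = Q_s + Q_l + Q_misc
Q_total = 34.9 + 38.9 + 17.3
Q_total = 91.1 kW

91.1


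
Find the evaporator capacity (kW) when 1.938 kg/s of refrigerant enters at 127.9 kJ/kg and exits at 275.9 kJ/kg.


dh = 275.9 - 127.9 = 148.0 kJ/kg
Q_evap = m_dot * dh = 1.938 * 148.0
Q_evap = 286.82 kW

286.82


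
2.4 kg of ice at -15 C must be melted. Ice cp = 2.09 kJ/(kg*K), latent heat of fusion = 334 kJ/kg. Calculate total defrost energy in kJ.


Sensible heat = cp * dT = 2.09 * 15 = 31.35 kJ/kg
Total per kg = 31.35 + 334 = 365.35 kJ/kg
Q = m * total = 2.4 * 365.35
Q = 876.8 kJ

876.8


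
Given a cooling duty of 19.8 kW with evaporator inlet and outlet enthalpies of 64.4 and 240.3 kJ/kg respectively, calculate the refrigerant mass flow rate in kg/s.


dh = 240.3 - 64.4 = 175.9 kJ/kg
m_dot = Q / dh = 19.8 / 175.9 = 0.1126 kg/s

0.1126


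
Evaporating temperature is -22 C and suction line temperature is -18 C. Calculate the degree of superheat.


Superheat = T_suction - T_evap
Superheat = -18 - (-22)
Superheat = 4 K

4


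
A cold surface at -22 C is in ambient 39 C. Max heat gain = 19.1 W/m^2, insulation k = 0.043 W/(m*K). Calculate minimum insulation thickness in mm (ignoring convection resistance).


dT = 39 - (-22) = 61 K
thickness = k * dT / q_max * 1000
thickness = 0.043 * 61 / 19.1 * 1000
thickness = 137.3 mm

137.3


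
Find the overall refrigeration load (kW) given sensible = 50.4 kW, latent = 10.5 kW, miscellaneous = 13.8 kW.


Q_total = Q_s + Q_l + Q_misc
Q_total = 50.4 + 10.5 + 13.8
Q_total = 74.7 kW

74.7


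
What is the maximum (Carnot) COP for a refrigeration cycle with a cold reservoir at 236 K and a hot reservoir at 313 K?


dT = 313 - 236 = 77 K
COP_carnot = T_cold / dT = 236 / 77
COP_carnot = 3.065

3.065


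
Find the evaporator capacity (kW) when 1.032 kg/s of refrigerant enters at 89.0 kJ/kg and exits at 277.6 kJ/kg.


dh = 277.6 - 89.0 = 188.6 kJ/kg
Q_evap = m_dot * dh = 1.032 * 188.6
Q_evap = 194.64 kW

194.64


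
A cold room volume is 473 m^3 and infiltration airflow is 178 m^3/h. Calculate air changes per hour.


ACH = flow / volume
ACH = 178 / 473
ACH = 0.376

0.376


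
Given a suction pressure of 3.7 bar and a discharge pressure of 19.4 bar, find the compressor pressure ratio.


PR = P_high / P_low
PR = 19.4 / 3.7
PR = 5.243

5.243


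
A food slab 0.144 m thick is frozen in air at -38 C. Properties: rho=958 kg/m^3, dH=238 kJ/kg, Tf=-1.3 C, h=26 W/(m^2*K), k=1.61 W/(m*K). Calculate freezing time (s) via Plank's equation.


dT = -1.3 - (-38) = 36.7 K
term1 = a/(2h) = 0.144/(2*26) = 0.002769230769
term2 = a^2/(8k) = 0.144^2/(8*1.61) = 0.001609937888
t = rho*dH*1000/dT * (term1 + term2)
t = 958*238*1000/36.7 * (0.002769230769 + 0.001609937888)
t = 27206 s

27206


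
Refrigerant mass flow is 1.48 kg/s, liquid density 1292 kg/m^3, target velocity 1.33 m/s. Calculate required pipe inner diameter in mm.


A = m_dot / (rho * v) = 1.48 / (1292 * 1.33) = 0.0008612863428 m^2
d = sqrt(4*A/pi) * 1000
d = 33.1 mm

33.1


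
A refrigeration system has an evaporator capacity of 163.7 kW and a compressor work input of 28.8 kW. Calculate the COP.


COP = Q_evap / W
COP = 163.7 / 28.8
COP = 5.684

5.684


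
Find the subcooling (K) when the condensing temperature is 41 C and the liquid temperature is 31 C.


Subcooling = T_cond - T_liquid
Subcooling = 41 - 31
Subcooling = 10 K

10


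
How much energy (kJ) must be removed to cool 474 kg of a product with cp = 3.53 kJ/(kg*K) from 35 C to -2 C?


dT = 35 - (-2) = 37 K
Q = m * cp * dT = 474 * 3.53 * 37
Q = 61909 kJ

61909


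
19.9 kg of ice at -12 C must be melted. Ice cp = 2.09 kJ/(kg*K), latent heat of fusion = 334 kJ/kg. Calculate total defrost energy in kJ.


Sensible heat = cp * dT = 2.09 * 12 = 25.08 kJ/kg
Total per kg = 25.08 + 334 = 359.08 kJ/kg
Q = m * total = 19.9 * 359.08
Q = 7145.7 kJ

7145.7


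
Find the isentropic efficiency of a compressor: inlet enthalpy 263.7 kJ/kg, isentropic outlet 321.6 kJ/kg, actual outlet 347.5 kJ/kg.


dh_ideal = 321.6 - 263.7 = 57.9 kJ/kg
dh_actual = 347.5 - 263.7 = 83.8 kJ/kg
eta_s = dh_ideal / dh_actual = 57.9 / 83.8
eta_s = 0.6909

0.6909


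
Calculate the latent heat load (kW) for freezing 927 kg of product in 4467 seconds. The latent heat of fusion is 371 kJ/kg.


Q_lat = m * h_fg / t
Q_lat = 927 * 371 / 4467
Q_lat = 76.99 kW

76.99


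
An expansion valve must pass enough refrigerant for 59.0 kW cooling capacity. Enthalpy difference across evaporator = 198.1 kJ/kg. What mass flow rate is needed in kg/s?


m_dot = Q / dh
m_dot = 59.0 / 198.1
m_dot = 0.2978 kg/s

0.2978


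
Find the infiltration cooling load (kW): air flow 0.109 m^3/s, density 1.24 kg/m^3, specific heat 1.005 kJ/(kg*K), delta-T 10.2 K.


Q = V_dot * rho * cp * dT
Q = 0.109 * 1.24 * 1.005 * 10.2
Q = 1.386 kW

1.386


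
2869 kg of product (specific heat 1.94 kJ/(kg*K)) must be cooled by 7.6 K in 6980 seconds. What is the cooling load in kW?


Q = m * cp * dT / t
Q = 2869 * 1.94 * 7.6 / 6980
Q = 6.06 kW

6.06


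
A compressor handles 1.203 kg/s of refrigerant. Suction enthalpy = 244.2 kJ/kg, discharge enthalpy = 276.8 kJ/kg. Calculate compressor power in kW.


dh = 276.8 - 244.2 = 32.6 kJ/kg
W = m_dot * dh = 1.203 * 32.6 = 39.22 kW

39.22


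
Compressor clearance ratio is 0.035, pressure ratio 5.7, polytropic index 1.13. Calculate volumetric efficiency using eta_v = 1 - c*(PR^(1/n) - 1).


PR^(1/n) = 5.7^(1/1.13) = 4.66568916
eta_v = 1 - 0.035 * (4.66568916 - 1)
eta_v = 0.8717

0.8717


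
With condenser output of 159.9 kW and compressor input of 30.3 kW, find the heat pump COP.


COP_hp = Q_cond / W
COP_hp = 159.9 / 30.3
COP_hp = 5.277

5.277


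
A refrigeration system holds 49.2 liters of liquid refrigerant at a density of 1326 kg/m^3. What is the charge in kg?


Charge = V * rho / 1000
Charge = 49.2 * 1326 / 1000
Charge = 65.24 kg

65.24


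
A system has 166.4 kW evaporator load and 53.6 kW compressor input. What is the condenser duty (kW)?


Q_cond = Q_evap + W
Q_cond = 166.4 + 53.6
Q_cond = 220.0 kW

220.0


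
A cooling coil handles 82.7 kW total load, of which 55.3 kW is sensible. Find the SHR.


SHR = Q_sensible / Q_total
SHR = 55.3 / 82.7
SHR = 0.669

0.669


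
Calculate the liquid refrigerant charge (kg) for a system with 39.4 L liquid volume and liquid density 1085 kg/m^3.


Charge = V * rho / 1000
Charge = 39.4 * 1085 / 1000
Charge = 42.75 kg

42.75


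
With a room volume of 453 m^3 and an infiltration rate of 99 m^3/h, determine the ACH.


ACH = flow / volume
ACH = 99 / 453
ACH = 0.219

0.219


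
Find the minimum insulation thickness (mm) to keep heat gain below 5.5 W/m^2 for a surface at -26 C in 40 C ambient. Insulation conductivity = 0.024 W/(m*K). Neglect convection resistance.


dT = 40 - (-26) = 66 K
thickness = k * dT / q_max * 1000
thickness = 0.024 * 66 / 5.5 * 1000
thickness = 288.0 mm

288.0


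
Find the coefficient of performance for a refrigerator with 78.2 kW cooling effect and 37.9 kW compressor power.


COP = Q_evap / W
COP = 78.2 / 37.9
COP = 2.063

2.063


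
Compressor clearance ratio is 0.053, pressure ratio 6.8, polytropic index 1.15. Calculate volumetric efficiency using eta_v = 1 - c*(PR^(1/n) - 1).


PR^(1/n) = 6.8^(1/1.15) = 5.29566853
eta_v = 1 - 0.053 * (5.29566853 - 1)
eta_v = 0.7723

0.7723


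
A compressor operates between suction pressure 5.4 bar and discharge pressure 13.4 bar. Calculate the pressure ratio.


PR = P_high / P_low
PR = 13.4 / 5.4
PR = 2.481

2.481


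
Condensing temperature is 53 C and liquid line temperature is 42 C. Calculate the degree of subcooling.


Subcooling = T_cond - T_liquid
Subcooling = 53 - 42
Subcooling = 11 K

11


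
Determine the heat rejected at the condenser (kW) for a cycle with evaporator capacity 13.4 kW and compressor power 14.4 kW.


Q_cond = Q_evap + W
Q_cond = 13.4 + 14.4
Q_cond = 27.8 kW

27.8


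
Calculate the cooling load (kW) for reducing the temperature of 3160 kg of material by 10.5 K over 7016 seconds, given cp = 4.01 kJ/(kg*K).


Q = m * cp * dT / t
Q = 3160 * 4.01 * 10.5 / 7016
Q = 18.964 kW

18.964


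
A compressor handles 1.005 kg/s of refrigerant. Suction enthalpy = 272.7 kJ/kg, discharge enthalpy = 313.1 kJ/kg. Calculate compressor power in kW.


dh = 313.1 - 272.7 = 40.4 kJ/kg
W = m_dot * dh = 1.005 * 40.4 = 40.6 kW

40.6


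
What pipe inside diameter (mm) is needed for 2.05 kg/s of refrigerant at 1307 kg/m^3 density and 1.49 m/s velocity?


A = m_dot / (rho * v) = 2.05 / (1307 * 1.49) = 0.001052669416 m^2
d = sqrt(4*A/pi) * 1000
d = 36.6 mm

36.6


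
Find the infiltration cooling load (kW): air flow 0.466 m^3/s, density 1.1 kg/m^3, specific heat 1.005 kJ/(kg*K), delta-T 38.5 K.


Q = V_dot * rho * cp * dT
Q = 0.466 * 1.1 * 1.005 * 38.5
Q = 19.834 kW

19.834


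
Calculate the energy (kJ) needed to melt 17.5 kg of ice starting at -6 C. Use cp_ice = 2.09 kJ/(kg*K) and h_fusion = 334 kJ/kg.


Sensible heat = cp * dT = 2.09 * 6 = 12.54 kJ/kg
Total per kg = 12.54 + 334 = 346.54 kJ/kg
Q = m * total = 17.5 * 346.54
Q = 6064.5 kJ

6064.5


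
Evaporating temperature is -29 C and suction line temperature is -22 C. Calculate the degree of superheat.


Superheat = T_suction - T_evap
Superheat = -22 - (-29)
Superheat = 7 K

7


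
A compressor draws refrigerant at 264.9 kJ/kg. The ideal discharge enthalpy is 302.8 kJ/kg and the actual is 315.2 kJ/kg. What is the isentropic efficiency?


dh_ideal = 302.8 - 264.9 = 37.9 kJ/kg
dh_actual = 315.2 - 264.9 = 50.3 kJ/kg
eta_s = dh_ideal / dh_actual = 37.9 / 50.3
eta_s = 0.7535

0.7535


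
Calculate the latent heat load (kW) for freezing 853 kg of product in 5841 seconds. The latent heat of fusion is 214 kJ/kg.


Q_lat = m * h_fg / t
Q_lat = 853 * 214 / 5841
Q_lat = 31.25 kW

31.25
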